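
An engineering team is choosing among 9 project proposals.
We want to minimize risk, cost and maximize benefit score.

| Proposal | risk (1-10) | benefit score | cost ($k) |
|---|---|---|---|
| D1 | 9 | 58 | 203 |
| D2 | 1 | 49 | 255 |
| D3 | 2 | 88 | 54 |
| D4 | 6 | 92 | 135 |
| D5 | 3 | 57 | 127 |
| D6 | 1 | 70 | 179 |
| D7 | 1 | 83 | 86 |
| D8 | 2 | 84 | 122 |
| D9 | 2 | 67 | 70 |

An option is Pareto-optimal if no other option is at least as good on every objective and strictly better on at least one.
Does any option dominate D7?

D1: worse on risk (9 vs 1).
D2: worse on benefit score (49 vs 83).
D3: worse on risk (2 vs 1).
D4: worse on risk (6 vs 1).
D5: worse on risk (3 vs 1).
D6: worse on benefit score (70 vs 83).
D8: worse on risk (2 vs 1).
D9: worse on risk (2 vs 1).
No option is at least as good as D7 on every objective and strictly better on one.

No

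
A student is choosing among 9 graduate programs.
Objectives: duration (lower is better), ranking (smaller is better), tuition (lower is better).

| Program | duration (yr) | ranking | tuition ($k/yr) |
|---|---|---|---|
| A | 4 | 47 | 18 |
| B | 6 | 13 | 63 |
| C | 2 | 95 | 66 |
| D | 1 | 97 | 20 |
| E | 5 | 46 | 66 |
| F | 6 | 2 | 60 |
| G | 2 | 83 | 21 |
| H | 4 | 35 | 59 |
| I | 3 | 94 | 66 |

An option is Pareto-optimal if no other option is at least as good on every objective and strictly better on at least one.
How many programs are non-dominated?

A: not dominated (best tuition).
B: dominated by F (duration 6≤6, ranking 2≤13, tuition 60≤63).
C: dominated by G (duration 2≤2, ranking 83≤95, tuition 21≤66).
D: not dominated (best duration).
E: dominated by H (duration 4≤5, ranking 35≤46, tuition 59≤66).
F: not dominated (best ranking).
G: not dominated.
H: not dominated.
I: dominated by G (duration 2≤3, ranking 83≤94, tuition 21≤66).
Pareto-optimal: A, D, F, G, H → 5.

5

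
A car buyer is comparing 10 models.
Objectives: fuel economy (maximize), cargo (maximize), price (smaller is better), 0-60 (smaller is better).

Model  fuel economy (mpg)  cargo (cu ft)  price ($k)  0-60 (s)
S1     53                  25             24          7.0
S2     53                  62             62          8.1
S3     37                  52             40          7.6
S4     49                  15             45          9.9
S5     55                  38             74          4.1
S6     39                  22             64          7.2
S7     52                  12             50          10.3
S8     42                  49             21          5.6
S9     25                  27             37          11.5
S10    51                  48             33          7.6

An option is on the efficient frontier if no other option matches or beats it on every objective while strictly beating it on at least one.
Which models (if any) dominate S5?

none

S1: worse on fuel economy (53 vs 55).
S2: worse on fuel economy (53 vs 55).
S3: worse on fuel economy (37 vs 55).
S4: worse on fuel economy (49 vs 55).
S6: worse on fuel economy (39 vs 55).
S7: worse on fuel economy (52 vs 55).
S8: worse on fuel economy (42 vs 55).
S9: worse on fuel economy (25 vs 55).
S10: worse on fuel economy (51 vs 55).
No option dominates S5.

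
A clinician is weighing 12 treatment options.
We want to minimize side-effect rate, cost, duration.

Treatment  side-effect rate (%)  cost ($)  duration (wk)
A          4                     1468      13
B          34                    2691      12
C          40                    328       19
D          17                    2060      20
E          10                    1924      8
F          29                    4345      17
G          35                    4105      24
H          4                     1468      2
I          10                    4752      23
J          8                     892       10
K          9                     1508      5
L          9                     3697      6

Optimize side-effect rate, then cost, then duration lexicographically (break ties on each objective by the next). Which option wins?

First minimize side-effect rate: best is 4, kept {A, H}.
Then minimize cost: best is 1468, kept {A, H}.
Then minimize duration: best is 2, kept {H}.

H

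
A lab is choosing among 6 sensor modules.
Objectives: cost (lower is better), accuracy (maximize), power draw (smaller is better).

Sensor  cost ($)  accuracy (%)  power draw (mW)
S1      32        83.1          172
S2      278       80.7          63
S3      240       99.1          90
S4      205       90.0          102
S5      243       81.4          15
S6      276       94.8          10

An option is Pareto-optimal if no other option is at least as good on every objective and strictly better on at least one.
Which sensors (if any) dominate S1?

none

S2: worse on cost (278 vs 32).
S3: worse on cost (240 vs 32).
S4: worse on cost (205 vs 32).
S5: worse on cost (243 vs 32).
S6: worse on cost (276 vs 32).
No option dominates S1.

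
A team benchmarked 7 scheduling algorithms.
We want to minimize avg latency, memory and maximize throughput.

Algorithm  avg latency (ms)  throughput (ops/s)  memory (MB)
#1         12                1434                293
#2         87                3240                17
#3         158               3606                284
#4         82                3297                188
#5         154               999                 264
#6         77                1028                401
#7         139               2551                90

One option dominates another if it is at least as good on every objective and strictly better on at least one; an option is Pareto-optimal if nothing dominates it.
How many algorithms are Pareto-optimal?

4

#1: not dominated (best avg latency).
#2: not dominated (best memory).
#3: not dominated (best throughput).
#4: not dominated.
#5: dominated by #2 (avg latency 87≤154, throughput 3240≥999, memory 17≤264).
#6: dominated by #1 (avg latency 12≤77, throughput 1434≥1028, memory 293≤401).
#7: dominated by #2 (avg latency 87≤139, throughput 3240≥2551, memory 17≤90).
Pareto-optimal: #1, #2, #3, #4 → 4.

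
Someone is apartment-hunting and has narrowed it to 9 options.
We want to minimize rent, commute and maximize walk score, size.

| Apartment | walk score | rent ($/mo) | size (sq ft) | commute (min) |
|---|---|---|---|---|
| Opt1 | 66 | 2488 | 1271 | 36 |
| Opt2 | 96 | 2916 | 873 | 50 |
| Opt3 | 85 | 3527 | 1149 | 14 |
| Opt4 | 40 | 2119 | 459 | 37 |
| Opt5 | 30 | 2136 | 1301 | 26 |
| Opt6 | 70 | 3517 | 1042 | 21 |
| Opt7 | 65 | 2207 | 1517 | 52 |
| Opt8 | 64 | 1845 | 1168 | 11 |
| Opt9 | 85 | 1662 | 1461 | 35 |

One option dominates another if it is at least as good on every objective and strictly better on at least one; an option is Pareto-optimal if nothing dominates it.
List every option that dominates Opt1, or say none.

Opt9

Opt9: walk score 85≥66, rent 1662≤2488, size 1461≥1271, commute 35≤36 — dominates Opt1.
Others (Opt2, Opt3, Opt4, Opt5, Opt6, Opt7, Opt8) are each worse than Opt1 on at least one objective.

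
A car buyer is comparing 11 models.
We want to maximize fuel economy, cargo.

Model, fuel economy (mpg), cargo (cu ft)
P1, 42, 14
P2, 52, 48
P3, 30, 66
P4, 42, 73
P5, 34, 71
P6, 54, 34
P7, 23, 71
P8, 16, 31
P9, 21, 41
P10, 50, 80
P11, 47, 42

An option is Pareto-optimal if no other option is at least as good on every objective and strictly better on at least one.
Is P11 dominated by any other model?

Yes

P2 vs P11: fuel economy 52≥47, cargo 48≥42 — P2 is at least as good on every objective and strictly better on at least one, so P2 dominates P11.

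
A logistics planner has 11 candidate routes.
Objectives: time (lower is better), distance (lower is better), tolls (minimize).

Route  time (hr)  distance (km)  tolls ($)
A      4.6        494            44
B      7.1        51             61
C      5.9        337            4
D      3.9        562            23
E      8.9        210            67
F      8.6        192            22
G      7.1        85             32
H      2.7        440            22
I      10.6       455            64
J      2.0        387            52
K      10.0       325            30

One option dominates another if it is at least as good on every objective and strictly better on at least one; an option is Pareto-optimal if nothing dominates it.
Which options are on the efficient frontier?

A: dominated by H (time 2.7≤4.6, distance 440≤494, tolls 22≤44).
B: not dominated (best distance).
C: not dominated (best tolls).
D: dominated by H (time 2.7≤3.9, distance 440≤562, tolls 22≤23).
E: dominated by B (time 7.1≤8.9, distance 51≤210, tolls 61≤67).
F: not dominated.
G: not dominated.
H: not dominated.
I: dominated by B (time 7.1≤10.6, distance 51≤455, tolls 61≤64).
J: not dominated (best time).
K: dominated by F (time 8.6≤10.0, distance 192≤325, tolls 22≤30).

B, C, F, G, H, J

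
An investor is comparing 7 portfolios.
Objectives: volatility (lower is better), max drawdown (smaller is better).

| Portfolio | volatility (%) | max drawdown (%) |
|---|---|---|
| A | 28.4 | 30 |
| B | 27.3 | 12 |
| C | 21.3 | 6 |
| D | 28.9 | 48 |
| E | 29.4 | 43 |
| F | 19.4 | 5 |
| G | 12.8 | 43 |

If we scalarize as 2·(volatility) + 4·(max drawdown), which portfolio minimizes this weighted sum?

A: 2·28.4 + 4·30 = 176.8
B: 2·27.3 + 4·12 = 102.6
C: 2·21.3 + 4·6 = 66.6
D: 2·28.9 + 4·48 = 249.8
E: 2·29.4 + 4·43 = 230.8
F: 2·19.4 + 4·5 = 58.8
G: 2·12.8 + 4·43 = 197.6
Lowest: F at 58.8.

F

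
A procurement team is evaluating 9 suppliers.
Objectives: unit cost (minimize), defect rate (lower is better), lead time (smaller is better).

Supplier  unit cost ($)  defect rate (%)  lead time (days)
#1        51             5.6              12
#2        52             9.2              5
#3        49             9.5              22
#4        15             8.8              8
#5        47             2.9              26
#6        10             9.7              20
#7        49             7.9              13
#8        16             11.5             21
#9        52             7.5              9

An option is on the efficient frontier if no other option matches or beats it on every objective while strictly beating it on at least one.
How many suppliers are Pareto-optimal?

#1: not dominated.
#2: not dominated (best lead time).
#3: dominated by #4 (unit cost 15≤49, defect rate 8.8≤9.5, lead time 8≤22).
#4: not dominated.
#5: not dominated (best defect rate).
#6: not dominated (best unit cost).
#7: not dominated.
#8: dominated by #4 (unit cost 15≤16, defect rate 8.8≤11.5, lead time 8≤21).
#9: not dominated.
Pareto-optimal: #1, #2, #4, #5, #6, #7, #9 → 7.

7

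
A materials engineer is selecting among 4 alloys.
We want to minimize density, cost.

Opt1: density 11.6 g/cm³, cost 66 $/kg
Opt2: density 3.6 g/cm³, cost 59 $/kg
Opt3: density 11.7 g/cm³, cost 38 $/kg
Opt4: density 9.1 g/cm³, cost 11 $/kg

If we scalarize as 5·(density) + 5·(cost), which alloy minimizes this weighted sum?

Opt4

Opt1: 5·11.6 + 5·66 = 388.0
Opt2: 5·3.6 + 5·59 = 313.0
Opt3: 5·11.7 + 5·38 = 248.5
Opt4: 5·9.1 + 5·11 = 100.5
Lowest: Opt4 at 100.5.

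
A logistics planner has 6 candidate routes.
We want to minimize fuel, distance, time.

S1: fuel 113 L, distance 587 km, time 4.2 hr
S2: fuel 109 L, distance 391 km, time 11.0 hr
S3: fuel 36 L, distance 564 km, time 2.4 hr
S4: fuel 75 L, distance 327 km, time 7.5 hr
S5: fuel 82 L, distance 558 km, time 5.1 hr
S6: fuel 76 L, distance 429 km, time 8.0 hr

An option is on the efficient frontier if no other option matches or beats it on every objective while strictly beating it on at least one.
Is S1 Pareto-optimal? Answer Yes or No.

No

S3 vs S1: fuel 36≤113, distance 564≤587, time 2.4≤4.2 — S3 is at least as good on every objective and strictly better on at least one, so S3 dominates S1.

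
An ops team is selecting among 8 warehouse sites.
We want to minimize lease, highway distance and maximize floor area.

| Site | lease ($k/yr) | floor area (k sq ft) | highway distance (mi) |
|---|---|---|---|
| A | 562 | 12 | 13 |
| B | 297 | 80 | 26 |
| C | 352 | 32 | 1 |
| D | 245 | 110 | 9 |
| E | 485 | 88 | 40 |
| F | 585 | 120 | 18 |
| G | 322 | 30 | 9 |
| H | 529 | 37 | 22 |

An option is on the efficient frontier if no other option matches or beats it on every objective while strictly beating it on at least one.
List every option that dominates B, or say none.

D

D: lease 245≤297, floor area 110≥80, highway distance 9≤26 — dominates B.
Others (A, C, E, F, G, H) are each worse than B on at least one objective.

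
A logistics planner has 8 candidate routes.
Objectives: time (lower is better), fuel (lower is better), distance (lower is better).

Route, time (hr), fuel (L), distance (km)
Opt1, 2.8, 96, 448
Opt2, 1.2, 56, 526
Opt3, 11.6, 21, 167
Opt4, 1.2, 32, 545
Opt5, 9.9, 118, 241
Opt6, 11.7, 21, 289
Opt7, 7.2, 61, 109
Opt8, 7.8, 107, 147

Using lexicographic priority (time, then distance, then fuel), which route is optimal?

First minimize time: best is 1.2, kept {Opt2, Opt4}.
Then minimize distance: best is 526, kept {Opt2}.

Opt2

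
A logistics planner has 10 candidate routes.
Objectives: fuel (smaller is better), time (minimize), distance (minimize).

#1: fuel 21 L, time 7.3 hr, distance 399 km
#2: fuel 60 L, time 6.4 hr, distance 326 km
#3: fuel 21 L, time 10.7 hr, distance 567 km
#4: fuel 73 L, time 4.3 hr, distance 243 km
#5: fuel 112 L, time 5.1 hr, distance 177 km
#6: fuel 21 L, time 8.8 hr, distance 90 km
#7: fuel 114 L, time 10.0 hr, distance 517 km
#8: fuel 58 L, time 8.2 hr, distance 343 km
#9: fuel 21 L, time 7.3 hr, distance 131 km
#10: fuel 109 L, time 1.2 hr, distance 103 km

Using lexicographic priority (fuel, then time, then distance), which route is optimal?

#9

First minimize fuel: best is 21, kept {#1, #3, #6, #9}.
Then minimize time: best is 7.3, kept {#1, #9}.
Then minimize distance: best is 131, kept {#9}.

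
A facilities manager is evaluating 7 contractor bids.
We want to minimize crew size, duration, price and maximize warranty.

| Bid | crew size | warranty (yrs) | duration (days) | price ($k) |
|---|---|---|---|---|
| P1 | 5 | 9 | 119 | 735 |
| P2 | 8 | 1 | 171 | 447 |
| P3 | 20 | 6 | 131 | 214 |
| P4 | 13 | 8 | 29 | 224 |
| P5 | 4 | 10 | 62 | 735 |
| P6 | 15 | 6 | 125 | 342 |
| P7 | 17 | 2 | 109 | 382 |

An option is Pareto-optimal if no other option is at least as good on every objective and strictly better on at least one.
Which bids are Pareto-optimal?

P1: dominated by P5 (crew size 4≤5, warranty 10≥9, duration 62≤119, price 735≤735).
P2: not dominated.
P3: not dominated (best price).
P4: not dominated (best duration).
P5: not dominated (best crew size).
P6: dominated by P4 (crew size 13≤15, warranty 8≥6, duration 29≤125, price 224≤342).
P7: dominated by P4 (crew size 13≤17, warranty 8≥2, duration 29≤109, price 224≤382).

P2, P3, P4, P5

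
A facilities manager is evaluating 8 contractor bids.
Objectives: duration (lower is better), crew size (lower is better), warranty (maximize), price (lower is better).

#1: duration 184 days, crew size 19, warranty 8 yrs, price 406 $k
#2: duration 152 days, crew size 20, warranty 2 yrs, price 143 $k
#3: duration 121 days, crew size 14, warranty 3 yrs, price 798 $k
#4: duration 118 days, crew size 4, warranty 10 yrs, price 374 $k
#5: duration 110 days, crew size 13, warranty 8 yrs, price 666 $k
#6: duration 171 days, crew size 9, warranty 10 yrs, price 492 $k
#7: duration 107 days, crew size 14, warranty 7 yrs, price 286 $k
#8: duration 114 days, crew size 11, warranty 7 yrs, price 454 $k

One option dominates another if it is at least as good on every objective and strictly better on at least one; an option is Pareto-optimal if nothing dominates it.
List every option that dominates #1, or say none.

#4

#4: duration 118≤184, crew size 4≤19, warranty 10≥8, price 374≤406 — dominates #1.
Others (#2, #3, #5, #6, #7, #8) are each worse than #1 on at least one objective.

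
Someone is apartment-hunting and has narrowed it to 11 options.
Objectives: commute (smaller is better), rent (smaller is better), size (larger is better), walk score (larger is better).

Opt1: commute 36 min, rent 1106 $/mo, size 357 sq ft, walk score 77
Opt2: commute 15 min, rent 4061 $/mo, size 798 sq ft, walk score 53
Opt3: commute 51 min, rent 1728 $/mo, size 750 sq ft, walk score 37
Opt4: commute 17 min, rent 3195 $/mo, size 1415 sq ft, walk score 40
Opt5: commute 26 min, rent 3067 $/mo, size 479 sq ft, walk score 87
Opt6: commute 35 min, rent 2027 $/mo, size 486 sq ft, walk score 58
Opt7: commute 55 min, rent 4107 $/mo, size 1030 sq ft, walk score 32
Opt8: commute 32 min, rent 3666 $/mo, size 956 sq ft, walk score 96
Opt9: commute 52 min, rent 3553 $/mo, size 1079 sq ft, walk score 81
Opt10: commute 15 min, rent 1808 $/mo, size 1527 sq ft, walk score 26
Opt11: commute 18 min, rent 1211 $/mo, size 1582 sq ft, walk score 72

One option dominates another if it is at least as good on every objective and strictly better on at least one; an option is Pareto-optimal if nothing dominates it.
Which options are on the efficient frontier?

Opt1, Opt2, Opt4, Opt5, Opt8, Opt9, Opt10, Opt11

Opt1: not dominated (best rent).
Opt2: not dominated.
Opt3: dominated by Opt11 (commute 18≤51, rent 1211≤1728, size 1582≥750, walk score 72≥37).
Opt4: not dominated.
Opt5: not dominated.
Opt6: dominated by Opt11 (commute 18≤35, rent 1211≤2027, size 1582≥486, walk score 72≥58).
Opt7: dominated by Opt4 (commute 17≤55, rent 3195≤4107, size 1415≥1030, walk score 40≥32).
Opt8: not dominated (best walk score).
Opt9: not dominated.
Opt10: not dominated.
Opt11: not dominated (best size).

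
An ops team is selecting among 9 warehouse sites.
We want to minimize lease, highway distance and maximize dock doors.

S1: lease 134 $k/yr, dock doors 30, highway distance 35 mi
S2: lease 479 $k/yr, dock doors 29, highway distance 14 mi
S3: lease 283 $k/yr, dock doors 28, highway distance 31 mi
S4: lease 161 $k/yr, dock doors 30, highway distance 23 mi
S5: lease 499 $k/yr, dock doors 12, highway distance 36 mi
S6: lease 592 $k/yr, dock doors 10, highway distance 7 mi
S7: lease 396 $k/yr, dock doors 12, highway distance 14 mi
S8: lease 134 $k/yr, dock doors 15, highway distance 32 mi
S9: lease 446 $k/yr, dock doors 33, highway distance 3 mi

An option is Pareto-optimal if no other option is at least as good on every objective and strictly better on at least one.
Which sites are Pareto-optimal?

S1: not dominated.
S2: dominated by S9 (lease 446≤479, dock doors 33≥29, highway distance 3≤14).
S3: dominated by S4 (lease 161≤283, dock doors 30≥28, highway distance 23≤31).
S4: not dominated.
S5: dominated by S1 (lease 134≤499, dock doors 30≥12, highway distance 35≤36).
S6: dominated by S9 (lease 446≤592, dock doors 33≥10, highway distance 3≤7).
S7: not dominated.
S8: not dominated.
S9: not dominated (best dock doors).

S1, S4, S7, S8, S9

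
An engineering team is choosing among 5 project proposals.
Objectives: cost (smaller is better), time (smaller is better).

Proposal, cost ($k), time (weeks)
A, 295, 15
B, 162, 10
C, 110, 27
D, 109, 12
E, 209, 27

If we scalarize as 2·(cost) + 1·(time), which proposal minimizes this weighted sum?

A: 2·295 + 1·15 = 605
B: 2·162 + 1·10 = 334
C: 2·110 + 1·27 = 247
D: 2·109 + 1·12 = 230
E: 2·209 + 1·27 = 445
Lowest: D at 230.

D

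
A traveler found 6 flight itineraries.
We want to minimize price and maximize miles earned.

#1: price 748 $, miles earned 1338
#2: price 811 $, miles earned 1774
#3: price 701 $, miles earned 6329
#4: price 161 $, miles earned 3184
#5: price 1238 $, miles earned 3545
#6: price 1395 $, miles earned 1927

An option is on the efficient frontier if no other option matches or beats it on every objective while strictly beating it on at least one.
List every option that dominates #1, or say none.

#3, #4

#3: price 701≤748, miles earned 6329≥1338 — dominates #1.
#4: price 161≤748, miles earned 3184≥1338 — dominates #1.
Others (#2, #5, #6) are each worse than #1 on at least one objective.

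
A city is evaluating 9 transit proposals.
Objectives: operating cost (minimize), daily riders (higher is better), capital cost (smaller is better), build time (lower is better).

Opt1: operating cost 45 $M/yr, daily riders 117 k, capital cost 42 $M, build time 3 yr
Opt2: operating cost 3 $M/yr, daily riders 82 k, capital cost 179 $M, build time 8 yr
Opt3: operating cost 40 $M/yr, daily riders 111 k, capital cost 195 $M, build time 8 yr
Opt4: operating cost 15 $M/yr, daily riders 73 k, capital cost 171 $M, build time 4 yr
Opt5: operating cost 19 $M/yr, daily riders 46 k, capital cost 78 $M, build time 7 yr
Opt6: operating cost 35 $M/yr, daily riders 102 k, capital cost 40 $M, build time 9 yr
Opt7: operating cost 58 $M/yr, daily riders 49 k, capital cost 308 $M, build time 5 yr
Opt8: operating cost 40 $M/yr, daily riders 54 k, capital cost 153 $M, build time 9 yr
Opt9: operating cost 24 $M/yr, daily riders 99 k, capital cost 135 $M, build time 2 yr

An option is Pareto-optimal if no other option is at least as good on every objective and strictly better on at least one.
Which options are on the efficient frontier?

Opt1, Opt2, Opt3, Opt4, Opt5, Opt6, Opt9

Opt1: not dominated (best daily riders).
Opt2: not dominated (best operating cost).
Opt3: not dominated.
Opt4: not dominated.
Opt5: not dominated.
Opt6: not dominated (best capital cost).
Opt7: dominated by Opt1 (operating cost 45≤58, daily riders 117≥49, capital cost 42≤308, build time 3≤5).
Opt8: dominated by Opt6 (operating cost 35≤40, daily riders 102≥54, capital cost 40≤153, build time 9≤9).
Opt9: not dominated (best build time).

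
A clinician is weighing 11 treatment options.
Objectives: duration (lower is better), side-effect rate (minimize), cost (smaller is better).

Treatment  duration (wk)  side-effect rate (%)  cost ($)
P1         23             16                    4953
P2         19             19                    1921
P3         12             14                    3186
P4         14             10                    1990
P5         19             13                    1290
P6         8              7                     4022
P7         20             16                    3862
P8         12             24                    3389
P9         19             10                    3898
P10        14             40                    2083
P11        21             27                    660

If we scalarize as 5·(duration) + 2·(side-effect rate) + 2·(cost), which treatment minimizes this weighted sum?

P11

P1: 5·23 + 2·16 + 2·4953 = 10053
P2: 5·19 + 2·19 + 2·1921 = 3975
P3: 5·12 + 2·14 + 2·3186 = 6460
P4: 5·14 + 2·10 + 2·1990 = 4070
P5: 5·19 + 2·13 + 2·1290 = 2701
P6: 5·8 + 2·7 + 2·4022 = 8098
P7: 5·20 + 2·16 + 2·3862 = 7856
P8: 5·12 + 2·24 + 2·3389 = 6886
P9: 5·19 + 2·10 + 2·3898 = 7911
P10: 5·14 + 2·40 + 2·2083 = 4316
P11: 5·21 + 2·27 + 2·660 = 1479
Lowest: P11 at 1479.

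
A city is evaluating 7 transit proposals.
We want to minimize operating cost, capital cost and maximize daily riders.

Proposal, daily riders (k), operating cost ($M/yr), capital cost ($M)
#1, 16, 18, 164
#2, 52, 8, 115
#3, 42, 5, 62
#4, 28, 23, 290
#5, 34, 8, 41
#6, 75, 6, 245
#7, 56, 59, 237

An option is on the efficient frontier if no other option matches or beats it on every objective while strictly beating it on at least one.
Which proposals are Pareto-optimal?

#1: dominated by #2 (daily riders 52≥16, operating cost 8≤18, capital cost 115≤164).
#2: not dominated.
#3: not dominated (best operating cost).
#4: dominated by #2 (daily riders 52≥28, operating cost 8≤23, capital cost 115≤290).
#5: not dominated (best capital cost).
#6: not dominated (best daily riders).
#7: not dominated.

#2, #3, #5, #6, #7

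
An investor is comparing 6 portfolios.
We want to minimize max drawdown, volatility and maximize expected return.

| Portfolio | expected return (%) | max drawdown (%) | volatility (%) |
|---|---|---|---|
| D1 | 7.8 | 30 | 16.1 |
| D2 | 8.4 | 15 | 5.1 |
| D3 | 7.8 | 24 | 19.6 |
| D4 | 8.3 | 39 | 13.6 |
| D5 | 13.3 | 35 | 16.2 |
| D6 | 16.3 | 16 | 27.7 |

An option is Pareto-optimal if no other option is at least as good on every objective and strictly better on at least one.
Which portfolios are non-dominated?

D2, D5, D6

D1: dominated by D2 (expected return 8.4≥7.8, max drawdown 15≤30, volatility 5.1≤16.1).
D2: not dominated (best max drawdown).
D3: dominated by D2 (expected return 8.4≥7.8, max drawdown 15≤24, volatility 5.1≤19.6).
D4: dominated by D2 (expected return 8.4≥8.3, max drawdown 15≤39, volatility 5.1≤13.6).
D5: not dominated.
D6: not dominated (best expected return).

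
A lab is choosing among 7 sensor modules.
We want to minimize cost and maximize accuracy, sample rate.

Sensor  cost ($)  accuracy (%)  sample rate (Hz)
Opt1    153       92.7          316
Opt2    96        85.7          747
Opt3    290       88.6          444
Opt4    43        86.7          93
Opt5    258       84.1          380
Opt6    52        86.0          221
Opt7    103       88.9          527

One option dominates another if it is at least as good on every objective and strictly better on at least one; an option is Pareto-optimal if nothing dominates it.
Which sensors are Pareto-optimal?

Opt1: not dominated (best accuracy).
Opt2: not dominated (best sample rate).
Opt3: dominated by Opt7 (cost 103≤290, accuracy 88.9≥88.6, sample rate 527≥444).
Opt4: not dominated (best cost).
Opt5: dominated by Opt2 (cost 96≤258, accuracy 85.7≥84.1, sample rate 747≥380).
Opt6: not dominated.
Opt7: not dominated.

Opt1, Opt2, Opt4, Opt6, Opt7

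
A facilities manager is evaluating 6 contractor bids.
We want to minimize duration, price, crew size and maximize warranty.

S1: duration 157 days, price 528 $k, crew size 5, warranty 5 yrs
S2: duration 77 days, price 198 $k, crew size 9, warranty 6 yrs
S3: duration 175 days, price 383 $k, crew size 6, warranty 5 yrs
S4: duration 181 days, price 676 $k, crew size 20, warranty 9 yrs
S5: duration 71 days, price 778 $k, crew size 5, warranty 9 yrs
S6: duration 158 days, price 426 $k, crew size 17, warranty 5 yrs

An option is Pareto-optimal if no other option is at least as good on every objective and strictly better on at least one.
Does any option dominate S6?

S2 vs S6: duration 77≤158, price 198≤426, crew size 9≤17, warranty 6≥5 — S2 is at least as good on every objective and strictly better on at least one, so S2 dominates S6.

Yes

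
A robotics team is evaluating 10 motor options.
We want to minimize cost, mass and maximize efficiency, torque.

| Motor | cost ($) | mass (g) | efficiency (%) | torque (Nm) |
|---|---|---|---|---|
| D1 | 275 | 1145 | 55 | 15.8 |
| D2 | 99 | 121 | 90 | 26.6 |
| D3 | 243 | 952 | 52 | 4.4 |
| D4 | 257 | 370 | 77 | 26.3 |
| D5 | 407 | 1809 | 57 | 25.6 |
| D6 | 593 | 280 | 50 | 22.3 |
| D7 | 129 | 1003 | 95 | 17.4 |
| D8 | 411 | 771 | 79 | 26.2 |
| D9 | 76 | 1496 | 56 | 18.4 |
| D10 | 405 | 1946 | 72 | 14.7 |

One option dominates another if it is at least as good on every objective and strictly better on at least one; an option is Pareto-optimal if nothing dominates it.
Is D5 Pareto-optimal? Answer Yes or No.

No

D2 vs D5: cost 99≤407, mass 121≤1809, efficiency 90≥57, torque 26.6≥25.6 — D2 is at least as good on every objective and strictly better on at least one, so D2 dominates D5.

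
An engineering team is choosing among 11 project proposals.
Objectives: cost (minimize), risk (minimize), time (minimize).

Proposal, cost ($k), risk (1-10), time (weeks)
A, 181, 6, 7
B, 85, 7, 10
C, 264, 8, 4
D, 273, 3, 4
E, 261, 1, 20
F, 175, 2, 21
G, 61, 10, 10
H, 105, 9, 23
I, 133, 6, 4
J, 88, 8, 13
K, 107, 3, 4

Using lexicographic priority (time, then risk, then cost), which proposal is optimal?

K

First minimize time: best is 4, kept {C, D, I, K}.
Then minimize risk: best is 3, kept {D, K}.
Then minimize cost: best is 107, kept {K}.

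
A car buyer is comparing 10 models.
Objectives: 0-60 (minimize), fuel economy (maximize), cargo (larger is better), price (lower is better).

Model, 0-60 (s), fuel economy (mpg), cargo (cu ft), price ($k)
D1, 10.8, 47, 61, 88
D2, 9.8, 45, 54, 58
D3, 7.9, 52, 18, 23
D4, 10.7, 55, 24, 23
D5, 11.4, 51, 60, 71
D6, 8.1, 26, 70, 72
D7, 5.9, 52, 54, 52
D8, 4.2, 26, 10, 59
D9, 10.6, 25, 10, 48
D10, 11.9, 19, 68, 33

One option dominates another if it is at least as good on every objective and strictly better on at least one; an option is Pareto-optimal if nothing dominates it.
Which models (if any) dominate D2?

D7

D7: 0-60 5.9≤9.8, fuel economy 52≥45, cargo 54≥54, price 52≤58 — dominates D2.
Others (D1, D3, D4, D5, D6, D8, D9, D10) are each worse than D2 on at least one objective.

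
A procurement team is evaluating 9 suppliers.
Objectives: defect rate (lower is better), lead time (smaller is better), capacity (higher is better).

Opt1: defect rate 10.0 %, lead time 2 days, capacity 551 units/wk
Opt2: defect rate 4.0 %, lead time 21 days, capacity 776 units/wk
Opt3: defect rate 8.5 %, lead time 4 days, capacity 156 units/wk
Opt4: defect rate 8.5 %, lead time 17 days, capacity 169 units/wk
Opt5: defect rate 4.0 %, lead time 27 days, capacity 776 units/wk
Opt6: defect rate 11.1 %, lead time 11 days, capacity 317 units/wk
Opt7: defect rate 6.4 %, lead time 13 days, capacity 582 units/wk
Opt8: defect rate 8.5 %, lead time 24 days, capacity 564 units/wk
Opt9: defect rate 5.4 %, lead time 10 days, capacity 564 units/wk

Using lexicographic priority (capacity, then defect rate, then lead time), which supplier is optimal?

First maximize capacity: best is 776, kept {Opt2, Opt5}.
Then minimize defect rate: best is 4.0, kept {Opt2, Opt5}.
Then minimize lead time: best is 21, kept {Opt2}.

Opt2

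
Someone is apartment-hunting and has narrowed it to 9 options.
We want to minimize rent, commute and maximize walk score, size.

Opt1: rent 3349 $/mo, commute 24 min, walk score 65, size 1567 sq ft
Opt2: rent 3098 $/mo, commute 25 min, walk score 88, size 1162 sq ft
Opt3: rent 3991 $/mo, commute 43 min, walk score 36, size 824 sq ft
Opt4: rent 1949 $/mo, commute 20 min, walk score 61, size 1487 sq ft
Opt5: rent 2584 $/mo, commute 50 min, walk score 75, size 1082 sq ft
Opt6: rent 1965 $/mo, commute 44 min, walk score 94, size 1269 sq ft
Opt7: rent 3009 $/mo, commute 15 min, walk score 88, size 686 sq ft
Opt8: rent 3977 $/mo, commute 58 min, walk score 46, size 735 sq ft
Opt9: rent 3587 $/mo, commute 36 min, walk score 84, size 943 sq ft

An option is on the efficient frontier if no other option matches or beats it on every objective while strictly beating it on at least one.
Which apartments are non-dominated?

Opt1: not dominated (best size).
Opt2: not dominated.
Opt3: dominated by Opt1 (rent 3349≤3991, commute 24≤43, walk score 65≥36, size 1567≥824).
Opt4: not dominated (best rent).
Opt5: dominated by Opt6 (rent 1965≤2584, commute 44≤50, walk score 94≥75, size 1269≥1082).
Opt6: not dominated (best walk score).
Opt7: not dominated (best commute).
Opt8: dominated by Opt1 (rent 3349≤3977, commute 24≤58, walk score 65≥46, size 1567≥735).
Opt9: dominated by Opt2 (rent 3098≤3587, commute 25≤36, walk score 88≥84, size 1162≥943).

Opt1, Opt2, Opt4, Opt6, Opt7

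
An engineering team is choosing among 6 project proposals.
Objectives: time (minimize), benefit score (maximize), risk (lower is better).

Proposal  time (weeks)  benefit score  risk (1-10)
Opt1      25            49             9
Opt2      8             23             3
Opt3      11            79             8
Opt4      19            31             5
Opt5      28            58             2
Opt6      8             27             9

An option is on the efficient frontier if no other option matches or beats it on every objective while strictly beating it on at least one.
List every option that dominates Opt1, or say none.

Opt3

Opt3: time 11≤25, benefit score 79≥49, risk 8≤9 — dominates Opt1.
Others (Opt2, Opt4, Opt5, Opt6) are each worse than Opt1 on at least one objective.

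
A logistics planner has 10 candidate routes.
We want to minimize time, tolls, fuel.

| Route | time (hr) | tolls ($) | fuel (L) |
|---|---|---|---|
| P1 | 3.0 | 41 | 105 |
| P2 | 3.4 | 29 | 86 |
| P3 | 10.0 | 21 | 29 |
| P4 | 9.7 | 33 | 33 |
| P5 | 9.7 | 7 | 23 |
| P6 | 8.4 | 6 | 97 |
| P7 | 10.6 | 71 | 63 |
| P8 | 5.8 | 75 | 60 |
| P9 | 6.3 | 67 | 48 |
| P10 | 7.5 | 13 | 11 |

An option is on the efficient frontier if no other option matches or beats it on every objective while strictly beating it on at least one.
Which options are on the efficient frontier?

P1, P2, P5, P6, P8, P9, P10

P1: not dominated (best time).
P2: not dominated.
P3: dominated by P5 (time 9.7≤10.0, tolls 7≤21, fuel 23≤29).
P4: dominated by P5 (time 9.7≤9.7, tolls 7≤33, fuel 23≤33).
P5: not dominated.
P6: not dominated (best tolls).
P7: dominated by P3 (time 10.0≤10.6, tolls 21≤71, fuel 29≤63).
P8: not dominated.
P9: not dominated.
P10: not dominated (best fuel).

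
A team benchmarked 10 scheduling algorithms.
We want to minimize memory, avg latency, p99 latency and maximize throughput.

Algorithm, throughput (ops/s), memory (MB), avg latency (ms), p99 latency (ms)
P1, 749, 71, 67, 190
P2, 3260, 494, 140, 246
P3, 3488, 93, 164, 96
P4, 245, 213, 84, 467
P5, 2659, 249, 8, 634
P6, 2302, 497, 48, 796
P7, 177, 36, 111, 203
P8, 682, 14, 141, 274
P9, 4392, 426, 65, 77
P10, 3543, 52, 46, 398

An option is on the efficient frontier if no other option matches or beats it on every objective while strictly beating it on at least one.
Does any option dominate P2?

P9 vs P2: throughput 4392≥3260, memory 426≤494, avg latency 65≤140, p99 latency 77≤246 — P9 is at least as good on every objective and strictly better on at least one, so P9 dominates P2.

Yes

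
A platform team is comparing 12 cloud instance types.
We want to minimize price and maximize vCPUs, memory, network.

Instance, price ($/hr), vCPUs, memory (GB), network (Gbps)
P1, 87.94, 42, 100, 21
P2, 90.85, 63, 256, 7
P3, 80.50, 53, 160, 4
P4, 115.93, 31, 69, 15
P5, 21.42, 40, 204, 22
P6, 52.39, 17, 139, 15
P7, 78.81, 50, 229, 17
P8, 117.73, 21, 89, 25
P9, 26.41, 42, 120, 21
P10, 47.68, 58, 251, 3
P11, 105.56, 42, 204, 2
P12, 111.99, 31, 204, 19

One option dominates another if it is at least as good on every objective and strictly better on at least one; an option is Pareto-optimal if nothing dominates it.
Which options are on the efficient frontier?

P1: dominated by P9 (price 26.41≤87.94, vCPUs 42≥42, memory 120≥100, network 21≥21).
P2: not dominated (best vCPUs).
P3: not dominated.
P4: dominated by P1 (price 87.94≤115.93, vCPUs 42≥31, memory 100≥69, network 21≥15).
P5: not dominated (best price).
P6: dominated by P5 (price 21.42≤52.39, vCPUs 40≥17, memory 204≥139, network 22≥15).
P7: not dominated.
P8: not dominated (best network).
P9: not dominated.
P10: not dominated.
P11: dominated by P2 (price 90.85≤105.56, vCPUs 63≥42, memory 256≥204, network 7≥2).
P12: dominated by P5 (price 21.42≤111.99, vCPUs 40≥31, memory 204≥204, network 22≥19).

P2, P3, P5, P7, P8, P9, P10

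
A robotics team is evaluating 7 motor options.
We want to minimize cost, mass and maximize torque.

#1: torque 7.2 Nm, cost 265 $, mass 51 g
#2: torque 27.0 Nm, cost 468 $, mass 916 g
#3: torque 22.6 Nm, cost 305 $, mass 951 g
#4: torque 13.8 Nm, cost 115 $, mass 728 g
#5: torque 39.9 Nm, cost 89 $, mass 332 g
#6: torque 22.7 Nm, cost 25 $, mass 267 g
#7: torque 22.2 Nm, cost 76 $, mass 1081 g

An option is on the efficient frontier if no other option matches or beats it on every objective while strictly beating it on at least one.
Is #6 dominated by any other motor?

#1: worse on torque (7.2 vs 22.7).
#2: worse on cost (468 vs 25).
#3: worse on torque (22.6 vs 22.7).
#4: worse on torque (13.8 vs 22.7).
#5: worse on cost (89 vs 25).
#7: worse on torque (22.2 vs 22.7).
No option is at least as good as #6 on every objective and strictly better on one.

No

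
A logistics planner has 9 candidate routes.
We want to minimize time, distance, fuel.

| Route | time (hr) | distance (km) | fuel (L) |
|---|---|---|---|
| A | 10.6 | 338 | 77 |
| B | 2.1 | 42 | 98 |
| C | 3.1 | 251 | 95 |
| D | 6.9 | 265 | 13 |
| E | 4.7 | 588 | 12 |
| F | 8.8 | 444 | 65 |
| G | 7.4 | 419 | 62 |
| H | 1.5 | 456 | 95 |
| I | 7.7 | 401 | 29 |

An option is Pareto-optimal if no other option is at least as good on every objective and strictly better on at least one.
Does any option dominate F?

Yes

D vs F: time 6.9≤8.8, distance 265≤444, fuel 13≤65 — D is at least as good on every objective and strictly better on at least one, so D dominates F.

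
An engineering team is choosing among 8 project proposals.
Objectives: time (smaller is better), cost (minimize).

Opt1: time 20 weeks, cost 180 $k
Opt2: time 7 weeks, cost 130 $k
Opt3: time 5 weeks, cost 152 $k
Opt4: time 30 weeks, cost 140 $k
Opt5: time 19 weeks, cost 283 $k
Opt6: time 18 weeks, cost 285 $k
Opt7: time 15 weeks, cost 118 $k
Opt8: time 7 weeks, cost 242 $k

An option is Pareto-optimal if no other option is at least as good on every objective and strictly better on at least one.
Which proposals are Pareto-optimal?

Opt1: dominated by Opt2 (time 7≤20, cost 130≤180).
Opt2: not dominated.
Opt3: not dominated (best time).
Opt4: dominated by Opt2 (time 7≤30, cost 130≤140).
Opt5: dominated by Opt2 (time 7≤19, cost 130≤283).
Opt6: dominated by Opt2 (time 7≤18, cost 130≤285).
Opt7: not dominated (best cost).
Opt8: dominated by Opt2 (time 7≤7, cost 130≤242).

Opt2, Opt3, Opt7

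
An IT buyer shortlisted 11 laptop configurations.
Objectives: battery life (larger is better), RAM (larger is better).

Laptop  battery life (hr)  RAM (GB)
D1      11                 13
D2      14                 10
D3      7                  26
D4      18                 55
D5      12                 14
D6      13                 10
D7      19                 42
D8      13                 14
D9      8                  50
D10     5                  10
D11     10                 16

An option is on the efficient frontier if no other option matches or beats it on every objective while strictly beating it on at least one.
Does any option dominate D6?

D2 vs D6: battery life 14≥13, RAM 10≥10 — D2 is at least as good on every objective and strictly better on at least one, so D2 dominates D6.

Yes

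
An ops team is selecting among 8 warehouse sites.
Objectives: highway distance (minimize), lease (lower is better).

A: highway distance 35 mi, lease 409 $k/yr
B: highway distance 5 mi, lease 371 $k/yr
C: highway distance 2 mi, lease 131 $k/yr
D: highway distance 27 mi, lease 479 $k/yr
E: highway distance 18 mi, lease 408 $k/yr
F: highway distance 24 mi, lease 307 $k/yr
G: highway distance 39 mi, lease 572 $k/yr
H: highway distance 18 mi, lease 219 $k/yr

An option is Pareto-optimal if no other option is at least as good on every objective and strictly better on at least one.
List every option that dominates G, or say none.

A, B, C, D, E, F, H

A: highway distance 35≤39, lease 409≤572 — dominates G.
B: highway distance 5≤39, lease 371≤572 — dominates G.
C: highway distance 2≤39, lease 131≤572 — dominates G.
D: highway distance 27≤39, lease 479≤572 — dominates G.
E: highway distance 18≤39, lease 408≤572 — dominates G.
F: highway distance 24≤39, lease 307≤572 — dominates G.
H: highway distance 18≤39, lease 219≤572 — dominates G.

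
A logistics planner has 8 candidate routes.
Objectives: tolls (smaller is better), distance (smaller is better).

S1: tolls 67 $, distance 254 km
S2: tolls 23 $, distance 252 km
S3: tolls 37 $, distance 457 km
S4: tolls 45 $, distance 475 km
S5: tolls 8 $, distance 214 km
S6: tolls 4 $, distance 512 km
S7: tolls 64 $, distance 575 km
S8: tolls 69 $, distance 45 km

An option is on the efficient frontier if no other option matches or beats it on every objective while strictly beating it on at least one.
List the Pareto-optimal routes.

S1: dominated by S2 (tolls 23≤67, distance 252≤254).
S2: dominated by S5 (tolls 8≤23, distance 214≤252).
S3: dominated by S2 (tolls 23≤37, distance 252≤457).
S4: dominated by S2 (tolls 23≤45, distance 252≤475).
S5: not dominated.
S6: not dominated (best tolls).
S7: dominated by S2 (tolls 23≤64, distance 252≤575).
S8: not dominated (best distance).

S5, S6, S8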